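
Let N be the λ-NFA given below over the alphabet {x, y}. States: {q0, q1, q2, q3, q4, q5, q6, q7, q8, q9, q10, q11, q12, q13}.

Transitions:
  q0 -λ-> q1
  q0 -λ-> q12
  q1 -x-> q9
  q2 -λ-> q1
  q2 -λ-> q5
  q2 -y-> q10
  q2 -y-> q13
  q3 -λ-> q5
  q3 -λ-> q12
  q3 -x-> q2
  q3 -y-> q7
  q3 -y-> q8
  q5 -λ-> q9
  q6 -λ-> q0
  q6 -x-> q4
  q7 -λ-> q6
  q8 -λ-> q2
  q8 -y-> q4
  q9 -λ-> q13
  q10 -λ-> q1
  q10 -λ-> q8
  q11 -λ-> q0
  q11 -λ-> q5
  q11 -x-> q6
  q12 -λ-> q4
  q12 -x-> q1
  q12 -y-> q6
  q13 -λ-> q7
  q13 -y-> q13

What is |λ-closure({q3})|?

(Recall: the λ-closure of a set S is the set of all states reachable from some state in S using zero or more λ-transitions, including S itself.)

Start with {q3}.
From q3 via λ: add q5, q12.
From q5 via λ: add q9.
From q12 via λ: add q4.
From q9 via λ: add q13.
From q13 via λ: add q7.
From q7 via λ: add q6.
From q6 via λ: add q0.
From q0 via λ: add q1.
λ-closure = {q0, q1, q3, q4, q5, q6, q7, q9, q12, q13}, which has 10 states.

10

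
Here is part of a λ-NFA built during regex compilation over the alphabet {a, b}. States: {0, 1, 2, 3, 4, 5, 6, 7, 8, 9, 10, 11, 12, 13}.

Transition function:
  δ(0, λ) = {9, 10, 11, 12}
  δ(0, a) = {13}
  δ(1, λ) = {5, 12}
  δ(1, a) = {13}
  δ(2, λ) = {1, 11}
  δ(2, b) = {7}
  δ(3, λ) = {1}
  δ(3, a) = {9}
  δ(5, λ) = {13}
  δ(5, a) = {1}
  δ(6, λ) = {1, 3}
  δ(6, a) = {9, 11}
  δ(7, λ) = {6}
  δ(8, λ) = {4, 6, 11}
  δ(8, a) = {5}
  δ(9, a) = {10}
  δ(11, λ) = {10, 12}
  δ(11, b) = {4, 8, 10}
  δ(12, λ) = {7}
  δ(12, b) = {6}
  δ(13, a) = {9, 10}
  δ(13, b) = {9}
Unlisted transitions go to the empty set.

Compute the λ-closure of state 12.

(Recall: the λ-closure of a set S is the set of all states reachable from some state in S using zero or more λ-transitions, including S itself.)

Start with {12}.
From 12 via λ: add 7.
From 7 via λ: add 6.
From 6 via λ: add 1, 3.
From 1 via λ: add 5.
From 5 via λ: add 13.
No new states can be added; the closed set is {1, 3, 5, 6, 7, 12, 13}.

{1, 3, 5, 6, 7, 12, 13}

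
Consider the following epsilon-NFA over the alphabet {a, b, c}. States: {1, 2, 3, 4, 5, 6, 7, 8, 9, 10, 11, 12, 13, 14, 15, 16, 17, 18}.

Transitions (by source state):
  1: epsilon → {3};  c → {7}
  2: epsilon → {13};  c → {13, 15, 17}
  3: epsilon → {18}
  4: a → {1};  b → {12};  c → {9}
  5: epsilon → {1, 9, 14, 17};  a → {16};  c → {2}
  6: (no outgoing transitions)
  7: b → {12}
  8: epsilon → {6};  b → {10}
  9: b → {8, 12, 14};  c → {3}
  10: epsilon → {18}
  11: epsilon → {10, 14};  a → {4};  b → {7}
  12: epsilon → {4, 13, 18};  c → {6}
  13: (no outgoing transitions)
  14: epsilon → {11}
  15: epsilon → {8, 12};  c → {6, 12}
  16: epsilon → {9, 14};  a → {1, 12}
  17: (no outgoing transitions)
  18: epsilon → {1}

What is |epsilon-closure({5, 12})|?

Start with {5, 12}.
From 5 via epsilon: add 1, 9, 14, 17.
From 12 via epsilon: add 4, 13, 18.
From 1 via epsilon: add 3.
From 14 via epsilon: add 11.
From 11 via epsilon: add 10.
epsilon-closure = {1, 3, 4, 5, 9, 10, 11, 12, 13, 14, 17, 18}, which has 12 states.

12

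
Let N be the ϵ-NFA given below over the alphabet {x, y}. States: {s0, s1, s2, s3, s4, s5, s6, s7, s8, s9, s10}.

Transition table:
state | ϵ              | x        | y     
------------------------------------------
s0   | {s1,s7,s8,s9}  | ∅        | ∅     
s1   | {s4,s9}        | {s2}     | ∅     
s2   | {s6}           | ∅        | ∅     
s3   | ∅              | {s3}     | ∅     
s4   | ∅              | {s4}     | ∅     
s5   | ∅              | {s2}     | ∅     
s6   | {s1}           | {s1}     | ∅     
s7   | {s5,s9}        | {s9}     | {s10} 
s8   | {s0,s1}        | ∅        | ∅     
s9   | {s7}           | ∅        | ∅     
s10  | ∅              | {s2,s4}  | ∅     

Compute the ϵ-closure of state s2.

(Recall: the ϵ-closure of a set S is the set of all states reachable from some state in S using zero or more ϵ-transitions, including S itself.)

Start with {s2}.
From s2 via ϵ: add s6.
From s6 via ϵ: add s1.
From s1 via ϵ: add s4, s9.
From s9 via ϵ: add s7.
From s7 via ϵ: add s5.
No new states can be added; the closed set is {s1, s2, s4, s5, s6, s7, s9}.

{s1, s2, s4, s5, s6, s7, s9}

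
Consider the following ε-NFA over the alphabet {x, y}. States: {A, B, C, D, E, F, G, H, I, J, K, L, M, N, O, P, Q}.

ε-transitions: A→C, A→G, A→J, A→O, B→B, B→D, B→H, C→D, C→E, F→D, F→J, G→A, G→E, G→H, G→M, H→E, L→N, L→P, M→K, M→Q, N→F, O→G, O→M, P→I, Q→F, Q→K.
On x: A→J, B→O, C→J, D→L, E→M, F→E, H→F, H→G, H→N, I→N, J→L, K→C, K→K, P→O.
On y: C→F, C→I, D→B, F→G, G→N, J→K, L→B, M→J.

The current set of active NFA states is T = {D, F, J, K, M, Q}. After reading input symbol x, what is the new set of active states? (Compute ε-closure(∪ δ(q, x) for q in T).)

{C, D, E, F, I, J, K, L, N, P}

D on x → {L}.
F on x → {E}.
J on x → {L}.
K on x → {C, K}.
No x-transition from M, Q.
Union after reading x: {C, E, K, L}.
Now take the ε-closure:
From C via ε: add D.
From L via ε: add N, P.
From N via ε: add F.
From P via ε: add I.
From F via ε: add J.
No new states can be added; the closed set is {C, D, E, F, I, J, K, L, N, P}.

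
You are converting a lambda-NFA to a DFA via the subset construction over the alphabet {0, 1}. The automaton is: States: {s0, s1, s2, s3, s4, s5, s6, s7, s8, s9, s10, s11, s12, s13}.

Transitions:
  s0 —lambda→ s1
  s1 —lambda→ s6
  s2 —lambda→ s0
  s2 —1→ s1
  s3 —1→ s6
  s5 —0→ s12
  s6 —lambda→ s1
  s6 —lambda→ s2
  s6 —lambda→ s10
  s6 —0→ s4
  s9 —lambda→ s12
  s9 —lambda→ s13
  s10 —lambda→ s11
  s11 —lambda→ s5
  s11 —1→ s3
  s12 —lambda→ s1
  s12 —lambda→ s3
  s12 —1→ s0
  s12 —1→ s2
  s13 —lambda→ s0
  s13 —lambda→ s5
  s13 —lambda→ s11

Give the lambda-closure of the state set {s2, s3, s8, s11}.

{s0, s1, s2, s3, s5, s6, s8, s10, s11}

Start with {s2, s3, s8, s11}.
From s2 via lambda: add s0.
From s11 via lambda: add s5.
From s0 via lambda: add s1.
From s1 via lambda: add s6.
From s6 via lambda: add s10.
No new states can be added; the closed set is {s0, s1, s2, s3, s5, s6, s8, s10, s11}.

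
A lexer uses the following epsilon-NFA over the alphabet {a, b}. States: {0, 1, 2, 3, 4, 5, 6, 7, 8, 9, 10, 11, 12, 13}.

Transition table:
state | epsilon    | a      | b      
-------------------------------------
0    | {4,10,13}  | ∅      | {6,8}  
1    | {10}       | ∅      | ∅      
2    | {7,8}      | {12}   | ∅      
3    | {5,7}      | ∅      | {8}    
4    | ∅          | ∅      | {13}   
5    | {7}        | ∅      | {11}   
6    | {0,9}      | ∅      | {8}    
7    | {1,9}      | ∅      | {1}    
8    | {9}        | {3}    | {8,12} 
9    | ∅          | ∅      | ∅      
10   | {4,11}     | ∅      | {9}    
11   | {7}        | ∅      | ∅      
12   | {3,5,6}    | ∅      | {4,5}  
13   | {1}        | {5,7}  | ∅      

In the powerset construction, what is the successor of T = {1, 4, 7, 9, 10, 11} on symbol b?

4 on b → {13}.
7 on b → {1}.
10 on b → {9}.
No b-transition from 1, 9, 11.
Union after reading b: {1, 9, 13}.
Now take the epsilon-closure:
From 1 via epsilon: add 10.
From 10 via epsilon: add 4, 11.
From 11 via epsilon: add 7.
No new states can be added; the closed set is {1, 4, 7, 9, 10, 11, 13}.

{1, 4, 7, 9, 10, 11, 13}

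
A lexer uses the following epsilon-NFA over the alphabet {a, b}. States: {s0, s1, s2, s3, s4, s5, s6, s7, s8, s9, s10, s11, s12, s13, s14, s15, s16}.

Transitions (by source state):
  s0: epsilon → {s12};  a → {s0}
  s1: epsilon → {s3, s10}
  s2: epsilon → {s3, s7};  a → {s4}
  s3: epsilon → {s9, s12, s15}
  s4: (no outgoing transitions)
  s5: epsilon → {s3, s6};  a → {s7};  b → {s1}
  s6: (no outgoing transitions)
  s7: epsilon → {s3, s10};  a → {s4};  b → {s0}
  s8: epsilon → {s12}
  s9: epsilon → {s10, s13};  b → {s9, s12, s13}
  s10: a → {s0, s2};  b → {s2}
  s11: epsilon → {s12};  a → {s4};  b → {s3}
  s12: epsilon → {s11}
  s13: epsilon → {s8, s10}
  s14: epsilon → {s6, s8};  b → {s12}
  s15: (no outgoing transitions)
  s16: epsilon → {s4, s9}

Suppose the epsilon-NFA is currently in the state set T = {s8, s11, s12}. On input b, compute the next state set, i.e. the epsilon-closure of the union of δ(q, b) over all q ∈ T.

s11 on b → {s3}.
No b-transition from s8, s12.
Union after reading b: {s3}.
Now take the epsilon-closure:
From s3 via epsilon: add s9, s12, s15.
From s9 via epsilon: add s10, s13.
From s12 via epsilon: add s11.
From s13 via epsilon: add s8.
No new states can be added; the closed set is {s3, s8, s9, s10, s11, s12, s13, s15}.

{s3, s8, s9, s10, s11, s12, s13, s15}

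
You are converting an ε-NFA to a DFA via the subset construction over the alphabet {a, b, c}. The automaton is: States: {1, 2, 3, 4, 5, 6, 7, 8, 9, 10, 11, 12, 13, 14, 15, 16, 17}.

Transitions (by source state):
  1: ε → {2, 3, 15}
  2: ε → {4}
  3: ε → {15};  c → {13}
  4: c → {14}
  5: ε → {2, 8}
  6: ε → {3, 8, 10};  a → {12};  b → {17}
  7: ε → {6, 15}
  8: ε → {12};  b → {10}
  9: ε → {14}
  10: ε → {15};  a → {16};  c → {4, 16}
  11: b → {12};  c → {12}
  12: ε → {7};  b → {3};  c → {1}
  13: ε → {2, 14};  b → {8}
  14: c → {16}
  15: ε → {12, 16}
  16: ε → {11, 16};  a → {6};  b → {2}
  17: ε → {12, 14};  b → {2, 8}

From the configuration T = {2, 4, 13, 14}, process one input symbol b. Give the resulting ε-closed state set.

13 on b → {8}.
No b-transition from 2, 4, 14.
Union after reading b: {8}.
Now take the ε-closure:
From 8 via ε: add 12.
From 12 via ε: add 7.
From 7 via ε: add 6, 15.
From 6 via ε: add 3, 10.
From 15 via ε: add 16.
From 16 via ε: add 11.
No new states can be added; the closed set is {3, 6, 7, 8, 10, 11, 12, 15, 16}.

{3, 6, 7, 8, 10, 11, 12, 15, 16}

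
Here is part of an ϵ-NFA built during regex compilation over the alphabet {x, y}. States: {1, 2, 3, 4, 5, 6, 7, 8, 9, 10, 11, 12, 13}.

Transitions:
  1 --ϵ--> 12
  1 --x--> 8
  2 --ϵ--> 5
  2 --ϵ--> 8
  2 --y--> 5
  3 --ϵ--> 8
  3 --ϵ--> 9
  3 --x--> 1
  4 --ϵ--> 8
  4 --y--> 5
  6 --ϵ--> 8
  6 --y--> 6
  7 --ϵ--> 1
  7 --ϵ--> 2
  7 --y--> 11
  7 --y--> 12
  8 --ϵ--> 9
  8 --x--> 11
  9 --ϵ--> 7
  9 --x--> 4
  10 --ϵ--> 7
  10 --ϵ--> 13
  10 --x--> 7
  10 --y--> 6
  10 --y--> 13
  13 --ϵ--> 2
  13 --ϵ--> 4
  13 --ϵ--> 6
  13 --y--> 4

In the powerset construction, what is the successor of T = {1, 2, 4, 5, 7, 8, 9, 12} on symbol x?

{1, 2, 4, 5, 7, 8, 9, 11, 12}

1 on x → {8}.
8 on x → {11}.
9 on x → {4}.
No x-transition from 2, 4, 5, 7, 12.
Union after reading x: {4, 8, 11}.
Now take the ϵ-closure:
From 8 via ϵ: add 9.
From 9 via ϵ: add 7.
From 7 via ϵ: add 1, 2.
From 1 via ϵ: add 12.
From 2 via ϵ: add 5.
No new states can be added; the closed set is {1, 2, 4, 5, 7, 8, 9, 11, 12}.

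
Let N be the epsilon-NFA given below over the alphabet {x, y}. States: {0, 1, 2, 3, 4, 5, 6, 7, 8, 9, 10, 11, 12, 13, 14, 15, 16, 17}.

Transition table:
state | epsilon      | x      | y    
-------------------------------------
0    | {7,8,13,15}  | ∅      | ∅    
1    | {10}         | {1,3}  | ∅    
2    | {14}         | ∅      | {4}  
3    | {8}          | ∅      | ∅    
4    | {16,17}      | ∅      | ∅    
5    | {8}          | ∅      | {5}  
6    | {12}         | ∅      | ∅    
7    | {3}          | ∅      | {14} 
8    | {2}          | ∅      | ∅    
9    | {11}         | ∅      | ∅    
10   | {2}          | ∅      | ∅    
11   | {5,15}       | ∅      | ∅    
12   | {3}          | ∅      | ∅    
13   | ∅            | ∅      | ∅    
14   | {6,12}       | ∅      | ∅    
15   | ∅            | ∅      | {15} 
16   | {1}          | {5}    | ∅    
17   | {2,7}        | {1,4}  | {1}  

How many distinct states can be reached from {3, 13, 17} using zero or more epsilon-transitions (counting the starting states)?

9

Start with {3, 13, 17}.
From 3 via epsilon: add 8.
From 17 via epsilon: add 2, 7.
From 2 via epsilon: add 14.
From 14 via epsilon: add 6, 12.
epsilon-closure = {2, 3, 6, 7, 8, 12, 13, 14, 17}, which has 9 states.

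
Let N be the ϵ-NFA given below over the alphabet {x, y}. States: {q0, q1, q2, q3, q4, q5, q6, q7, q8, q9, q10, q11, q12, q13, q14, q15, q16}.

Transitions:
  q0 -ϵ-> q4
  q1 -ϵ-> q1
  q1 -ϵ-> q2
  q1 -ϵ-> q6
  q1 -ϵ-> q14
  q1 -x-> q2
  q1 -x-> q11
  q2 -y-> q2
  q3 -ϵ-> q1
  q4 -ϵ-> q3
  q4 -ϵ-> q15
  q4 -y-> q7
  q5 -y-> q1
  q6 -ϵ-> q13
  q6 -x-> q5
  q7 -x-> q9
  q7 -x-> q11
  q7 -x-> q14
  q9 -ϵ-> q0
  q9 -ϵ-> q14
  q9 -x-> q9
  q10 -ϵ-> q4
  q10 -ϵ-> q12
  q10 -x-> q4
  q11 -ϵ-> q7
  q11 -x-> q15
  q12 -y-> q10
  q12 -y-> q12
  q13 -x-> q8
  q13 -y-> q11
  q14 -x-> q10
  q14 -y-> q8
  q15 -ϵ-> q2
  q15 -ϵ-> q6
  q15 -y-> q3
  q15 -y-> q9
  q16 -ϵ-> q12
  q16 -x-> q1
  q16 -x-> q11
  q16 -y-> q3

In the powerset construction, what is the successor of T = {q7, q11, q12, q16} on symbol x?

q7 on x → {q9, q11, q14}.
q11 on x → {q15}.
q16 on x → {q1, q11}.
No x-transition from q12.
Union after reading x: {q1, q9, q11, q14, q15}.
Now take the ϵ-closure:
From q1 via ϵ: add q2, q6.
From q9 via ϵ: add q0.
From q11 via ϵ: add q7.
From q0 via ϵ: add q4.
From q6 via ϵ: add q13.
From q4 via ϵ: add q3.
No new states can be added; the closed set is {q0, q1, q2, q3, q4, q6, q7, q9, q11, q13, q14, q15}.

{q0, q1, q2, q3, q4, q6, q7, q9, q11, q13, q14, q15}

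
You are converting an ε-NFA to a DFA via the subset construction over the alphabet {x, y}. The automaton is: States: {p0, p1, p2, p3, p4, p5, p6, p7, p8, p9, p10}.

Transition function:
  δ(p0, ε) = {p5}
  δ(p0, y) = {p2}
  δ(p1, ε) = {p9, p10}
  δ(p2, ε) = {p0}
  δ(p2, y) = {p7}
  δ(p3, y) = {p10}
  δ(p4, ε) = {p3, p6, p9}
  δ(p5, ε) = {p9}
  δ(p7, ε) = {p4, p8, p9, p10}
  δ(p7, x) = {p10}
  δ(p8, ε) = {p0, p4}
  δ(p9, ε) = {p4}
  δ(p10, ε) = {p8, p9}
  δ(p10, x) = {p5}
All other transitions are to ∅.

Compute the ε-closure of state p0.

{p0, p3, p4, p5, p6, p9}

Start with {p0}.
From p0 via ε: add p5.
From p5 via ε: add p9.
From p9 via ε: add p4.
From p4 via ε: add p3, p6.
No new states can be added; the closed set is {p0, p3, p4, p5, p6, p9}.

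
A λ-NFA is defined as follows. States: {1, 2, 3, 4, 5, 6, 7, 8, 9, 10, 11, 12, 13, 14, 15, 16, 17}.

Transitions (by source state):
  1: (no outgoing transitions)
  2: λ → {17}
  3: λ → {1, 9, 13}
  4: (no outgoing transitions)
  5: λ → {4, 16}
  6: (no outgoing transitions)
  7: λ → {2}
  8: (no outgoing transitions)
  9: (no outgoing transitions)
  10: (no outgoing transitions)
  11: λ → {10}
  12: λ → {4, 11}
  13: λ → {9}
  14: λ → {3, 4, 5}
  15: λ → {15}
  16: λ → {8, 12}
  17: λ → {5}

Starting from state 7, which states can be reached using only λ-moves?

Start with {7}.
From 7 via λ: add 2.
From 2 via λ: add 17.
From 17 via λ: add 5.
From 5 via λ: add 4, 16.
From 16 via λ: add 8, 12.
From 12 via λ: add 11.
From 11 via λ: add 10.
No new states can be added; the closed set is {2, 4, 5, 7, 8, 10, 11, 12, 16, 17}.

{2, 4, 5, 7, 8, 10, 11, 12, 16, 17}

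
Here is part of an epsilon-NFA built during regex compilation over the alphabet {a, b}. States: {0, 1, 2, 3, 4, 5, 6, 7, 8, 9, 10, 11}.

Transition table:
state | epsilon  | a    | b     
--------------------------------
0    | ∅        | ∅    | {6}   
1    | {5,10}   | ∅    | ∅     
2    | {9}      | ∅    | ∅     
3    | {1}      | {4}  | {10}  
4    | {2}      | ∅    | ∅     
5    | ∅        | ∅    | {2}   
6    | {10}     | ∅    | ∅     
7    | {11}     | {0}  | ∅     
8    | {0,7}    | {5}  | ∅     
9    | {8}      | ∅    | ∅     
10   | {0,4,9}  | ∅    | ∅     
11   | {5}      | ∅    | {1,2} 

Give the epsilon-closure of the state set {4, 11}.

{0, 2, 4, 5, 7, 8, 9, 11}

Start with {4, 11}.
From 4 via epsilon: add 2.
From 11 via epsilon: add 5.
From 2 via epsilon: add 9.
From 9 via epsilon: add 8.
From 8 via epsilon: add 0, 7.
No new states can be added; the closed set is {0, 2, 4, 5, 7, 8, 9, 11}.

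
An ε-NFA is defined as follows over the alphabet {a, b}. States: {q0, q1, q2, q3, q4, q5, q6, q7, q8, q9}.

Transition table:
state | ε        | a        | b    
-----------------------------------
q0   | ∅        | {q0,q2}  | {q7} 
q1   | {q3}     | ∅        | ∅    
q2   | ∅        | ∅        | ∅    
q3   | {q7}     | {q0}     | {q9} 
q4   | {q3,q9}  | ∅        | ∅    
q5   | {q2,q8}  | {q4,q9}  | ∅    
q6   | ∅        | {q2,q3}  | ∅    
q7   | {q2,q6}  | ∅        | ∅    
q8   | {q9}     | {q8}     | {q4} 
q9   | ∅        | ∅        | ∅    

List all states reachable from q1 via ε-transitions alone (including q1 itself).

Start with {q1}.
From q1 via ε: add q3.
From q3 via ε: add q7.
From q7 via ε: add q2, q6.
No new states can be added; the closed set is {q1, q2, q3, q6, q7}.

{q1, q2, q3, q6, q7}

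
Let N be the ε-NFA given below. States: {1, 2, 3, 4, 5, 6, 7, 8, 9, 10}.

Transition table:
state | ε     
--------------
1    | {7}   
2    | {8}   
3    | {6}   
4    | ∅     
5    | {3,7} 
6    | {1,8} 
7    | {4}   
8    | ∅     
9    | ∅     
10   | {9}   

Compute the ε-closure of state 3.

Start with {3}.
From 3 via ε: add 6.
From 6 via ε: add 1, 8.
From 1 via ε: add 7.
From 7 via ε: add 4.
No new states can be added; the closed set is {1, 3, 4, 6, 7, 8}.

{1, 3, 4, 6, 7, 8}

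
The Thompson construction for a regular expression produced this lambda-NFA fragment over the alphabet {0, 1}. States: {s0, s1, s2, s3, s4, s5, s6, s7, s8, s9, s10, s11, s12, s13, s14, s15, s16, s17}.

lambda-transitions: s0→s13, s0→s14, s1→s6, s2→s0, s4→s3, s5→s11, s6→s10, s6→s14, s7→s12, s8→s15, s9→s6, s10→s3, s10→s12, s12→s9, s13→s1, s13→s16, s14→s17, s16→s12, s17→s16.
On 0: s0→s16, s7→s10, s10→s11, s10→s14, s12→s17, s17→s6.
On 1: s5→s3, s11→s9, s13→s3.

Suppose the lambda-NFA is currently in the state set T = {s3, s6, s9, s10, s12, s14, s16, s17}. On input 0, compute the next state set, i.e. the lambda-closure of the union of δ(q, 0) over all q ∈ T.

{s3, s6, s9, s10, s11, s12, s14, s16, s17}

s10 on 0 → {s11, s14}.
s12 on 0 → {s17}.
s17 on 0 → {s6}.
No 0-transition from s3, s6, s9, s14, s16.
Union after reading 0: {s6, s11, s14, s17}.
Now take the lambda-closure:
From s6 via lambda: add s10.
From s17 via lambda: add s16.
From s10 via lambda: add s3, s12.
From s12 via lambda: add s9.
No new states can be added; the closed set is {s3, s6, s9, s10, s11, s12, s14, s16, s17}.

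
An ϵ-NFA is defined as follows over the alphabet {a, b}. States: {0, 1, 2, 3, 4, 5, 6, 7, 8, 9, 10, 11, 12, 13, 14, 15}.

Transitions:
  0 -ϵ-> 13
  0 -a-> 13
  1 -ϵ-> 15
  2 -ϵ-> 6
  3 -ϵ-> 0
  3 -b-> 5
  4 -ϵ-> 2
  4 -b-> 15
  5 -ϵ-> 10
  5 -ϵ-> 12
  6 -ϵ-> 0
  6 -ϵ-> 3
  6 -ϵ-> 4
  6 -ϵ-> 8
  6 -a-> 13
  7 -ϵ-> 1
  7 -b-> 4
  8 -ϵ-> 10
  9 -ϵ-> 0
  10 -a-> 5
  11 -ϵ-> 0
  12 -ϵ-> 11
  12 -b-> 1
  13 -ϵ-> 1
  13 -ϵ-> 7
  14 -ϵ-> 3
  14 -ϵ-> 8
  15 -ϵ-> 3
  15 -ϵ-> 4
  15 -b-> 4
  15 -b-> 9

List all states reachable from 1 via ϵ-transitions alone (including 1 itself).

Start with {1}.
From 1 via ϵ: add 15.
From 15 via ϵ: add 3, 4.
From 3 via ϵ: add 0.
From 4 via ϵ: add 2.
From 0 via ϵ: add 13.
From 2 via ϵ: add 6.
From 6 via ϵ: add 8.
From 13 via ϵ: add 7.
From 8 via ϵ: add 10.
No new states can be added; the closed set is {0, 1, 2, 3, 4, 6, 7, 8, 10, 13, 15}.

{0, 1, 2, 3, 4, 6, 7, 8, 10, 13, 15}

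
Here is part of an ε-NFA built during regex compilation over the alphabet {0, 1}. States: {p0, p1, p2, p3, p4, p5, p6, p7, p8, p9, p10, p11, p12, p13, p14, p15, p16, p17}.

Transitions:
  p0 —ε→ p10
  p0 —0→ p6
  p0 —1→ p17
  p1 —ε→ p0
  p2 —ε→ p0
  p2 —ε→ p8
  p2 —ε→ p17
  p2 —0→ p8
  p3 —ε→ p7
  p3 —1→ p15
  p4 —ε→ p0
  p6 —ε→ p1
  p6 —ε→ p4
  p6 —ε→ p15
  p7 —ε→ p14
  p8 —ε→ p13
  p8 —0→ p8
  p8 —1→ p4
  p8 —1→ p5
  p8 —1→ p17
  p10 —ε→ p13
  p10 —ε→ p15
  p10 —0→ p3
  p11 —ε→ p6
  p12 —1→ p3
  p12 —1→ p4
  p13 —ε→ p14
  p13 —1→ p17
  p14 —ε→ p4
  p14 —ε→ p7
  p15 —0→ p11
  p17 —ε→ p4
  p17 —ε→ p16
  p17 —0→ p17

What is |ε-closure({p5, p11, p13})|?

Start with {p5, p11, p13}.
From p11 via ε: add p6.
From p13 via ε: add p14.
From p6 via ε: add p1, p4, p15.
From p14 via ε: add p7.
From p1 via ε: add p0.
From p0 via ε: add p10.
ε-closure = {p0, p1, p4, p5, p6, p7, p10, p11, p13, p14, p15}, which has 11 states.

11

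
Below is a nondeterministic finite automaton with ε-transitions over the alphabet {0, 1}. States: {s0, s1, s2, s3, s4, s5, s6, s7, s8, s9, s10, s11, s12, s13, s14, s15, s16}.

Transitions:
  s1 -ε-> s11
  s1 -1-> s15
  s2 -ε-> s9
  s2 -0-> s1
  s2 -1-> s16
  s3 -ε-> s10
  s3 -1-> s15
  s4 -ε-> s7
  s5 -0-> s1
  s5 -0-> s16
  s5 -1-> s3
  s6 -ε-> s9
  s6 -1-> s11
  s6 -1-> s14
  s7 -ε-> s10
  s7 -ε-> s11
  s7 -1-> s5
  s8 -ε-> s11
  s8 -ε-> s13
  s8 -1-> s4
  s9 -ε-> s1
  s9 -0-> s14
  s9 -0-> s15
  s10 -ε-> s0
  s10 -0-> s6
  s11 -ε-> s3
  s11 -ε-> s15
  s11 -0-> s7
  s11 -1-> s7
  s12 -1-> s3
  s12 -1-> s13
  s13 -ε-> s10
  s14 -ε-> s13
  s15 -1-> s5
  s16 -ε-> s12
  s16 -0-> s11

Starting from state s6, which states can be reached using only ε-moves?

{s0, s1, s3, s6, s9, s10, s11, s15}

Start with {s6}.
From s6 via ε: add s9.
From s9 via ε: add s1.
From s1 via ε: add s11.
From s11 via ε: add s3, s15.
From s3 via ε: add s10.
From s10 via ε: add s0.
No new states can be added; the closed set is {s0, s1, s3, s6, s9, s10, s11, s15}.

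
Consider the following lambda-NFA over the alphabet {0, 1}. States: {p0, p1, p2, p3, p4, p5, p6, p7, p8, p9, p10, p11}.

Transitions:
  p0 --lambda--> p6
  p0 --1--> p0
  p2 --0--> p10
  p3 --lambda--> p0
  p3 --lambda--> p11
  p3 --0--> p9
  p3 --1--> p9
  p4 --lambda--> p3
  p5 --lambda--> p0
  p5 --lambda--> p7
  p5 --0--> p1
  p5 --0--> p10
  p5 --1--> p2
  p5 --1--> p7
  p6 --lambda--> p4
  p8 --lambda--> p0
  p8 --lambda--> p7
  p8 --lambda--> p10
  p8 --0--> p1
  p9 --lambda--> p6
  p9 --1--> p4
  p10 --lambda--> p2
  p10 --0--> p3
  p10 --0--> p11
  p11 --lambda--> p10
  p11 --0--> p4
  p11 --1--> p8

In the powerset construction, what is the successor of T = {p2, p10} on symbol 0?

p2 on 0 → {p10}.
p10 on 0 → {p3, p11}.
Union after reading 0: {p3, p10, p11}.
Now take the lambda-closure:
From p3 via lambda: add p0.
From p10 via lambda: add p2.
From p0 via lambda: add p6.
From p6 via lambda: add p4.
No new states can be added; the closed set is {p0, p2, p3, p4, p6, p10, p11}.

{p0, p2, p3, p4, p6, p10, p11}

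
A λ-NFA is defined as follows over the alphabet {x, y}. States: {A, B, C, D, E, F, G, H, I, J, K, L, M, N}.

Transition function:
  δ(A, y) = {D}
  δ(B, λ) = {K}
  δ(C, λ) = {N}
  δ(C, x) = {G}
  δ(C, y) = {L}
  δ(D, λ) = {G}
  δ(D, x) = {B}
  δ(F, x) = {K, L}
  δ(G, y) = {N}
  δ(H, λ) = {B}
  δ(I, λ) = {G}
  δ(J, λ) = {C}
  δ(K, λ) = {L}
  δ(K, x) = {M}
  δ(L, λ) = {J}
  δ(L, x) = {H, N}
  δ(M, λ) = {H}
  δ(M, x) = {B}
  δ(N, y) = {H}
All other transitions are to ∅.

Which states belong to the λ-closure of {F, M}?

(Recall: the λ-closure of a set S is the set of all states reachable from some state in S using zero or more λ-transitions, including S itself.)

Start with {F, M}.
From M via λ: add H.
From H via λ: add B.
From B via λ: add K.
From K via λ: add L.
From L via λ: add J.
From J via λ: add C.
From C via λ: add N.
No new states can be added; the closed set is {B, C, F, H, J, K, L, M, N}.

{B, C, F, H, J, K, L, M, N}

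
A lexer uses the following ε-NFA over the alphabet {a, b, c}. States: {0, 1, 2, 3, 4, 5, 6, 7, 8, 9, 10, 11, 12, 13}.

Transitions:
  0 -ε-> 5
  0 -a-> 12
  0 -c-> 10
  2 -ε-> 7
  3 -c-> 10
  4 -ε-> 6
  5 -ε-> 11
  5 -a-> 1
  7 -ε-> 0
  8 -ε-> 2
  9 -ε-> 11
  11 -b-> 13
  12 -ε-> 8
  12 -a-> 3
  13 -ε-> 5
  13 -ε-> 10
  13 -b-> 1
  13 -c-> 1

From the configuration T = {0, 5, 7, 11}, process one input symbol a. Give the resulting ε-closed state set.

{0, 1, 2, 5, 7, 8, 11, 12}

0 on a → {12}.
5 on a → {1}.
No a-transition from 7, 11.
Union after reading a: {1, 12}.
Now take the ε-closure:
From 12 via ε: add 8.
From 8 via ε: add 2.
From 2 via ε: add 7.
From 7 via ε: add 0.
From 0 via ε: add 5.
From 5 via ε: add 11.
No new states can be added; the closed set is {0, 1, 2, 5, 7, 8, 11, 12}.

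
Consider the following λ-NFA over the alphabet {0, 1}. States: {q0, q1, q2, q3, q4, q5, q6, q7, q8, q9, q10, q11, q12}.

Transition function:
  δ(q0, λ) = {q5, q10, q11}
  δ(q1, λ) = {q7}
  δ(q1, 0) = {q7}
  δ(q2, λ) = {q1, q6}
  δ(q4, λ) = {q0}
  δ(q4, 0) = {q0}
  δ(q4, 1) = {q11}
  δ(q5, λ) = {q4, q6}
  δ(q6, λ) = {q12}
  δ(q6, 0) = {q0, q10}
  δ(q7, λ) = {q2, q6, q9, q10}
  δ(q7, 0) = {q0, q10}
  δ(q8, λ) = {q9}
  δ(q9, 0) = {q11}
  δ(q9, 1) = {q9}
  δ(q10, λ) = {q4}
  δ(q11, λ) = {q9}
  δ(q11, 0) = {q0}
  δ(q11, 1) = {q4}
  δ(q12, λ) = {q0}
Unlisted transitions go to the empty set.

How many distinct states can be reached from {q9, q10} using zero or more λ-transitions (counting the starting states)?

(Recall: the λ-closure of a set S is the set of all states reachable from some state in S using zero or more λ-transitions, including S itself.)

8

Start with {q9, q10}.
From q10 via λ: add q4.
From q4 via λ: add q0.
From q0 via λ: add q5, q11.
From q5 via λ: add q6.
From q6 via λ: add q12.
λ-closure = {q0, q4, q5, q6, q9, q10, q11, q12}, which has 8 states.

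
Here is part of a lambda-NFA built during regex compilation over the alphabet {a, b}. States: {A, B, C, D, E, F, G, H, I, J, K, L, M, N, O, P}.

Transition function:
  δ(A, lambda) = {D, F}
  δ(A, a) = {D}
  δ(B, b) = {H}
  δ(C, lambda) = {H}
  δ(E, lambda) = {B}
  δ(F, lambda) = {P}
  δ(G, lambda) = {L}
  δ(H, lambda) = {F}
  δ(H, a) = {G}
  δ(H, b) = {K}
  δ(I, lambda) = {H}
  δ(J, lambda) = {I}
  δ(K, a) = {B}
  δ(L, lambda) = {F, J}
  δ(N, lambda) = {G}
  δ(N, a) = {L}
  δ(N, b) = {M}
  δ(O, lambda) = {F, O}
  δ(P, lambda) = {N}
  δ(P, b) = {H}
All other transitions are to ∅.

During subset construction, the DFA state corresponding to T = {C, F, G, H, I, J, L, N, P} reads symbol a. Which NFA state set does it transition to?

H on a → {G}.
N on a → {L}.
No a-transition from C, F, G, I, J, L, P.
Union after reading a: {G, L}.
Now take the lambda-closure:
From L via lambda: add F, J.
From F via lambda: add P.
From J via lambda: add I.
From I via lambda: add H.
From P via lambda: add N.
No new states can be added; the closed set is {F, G, H, I, J, L, N, P}.

{F, G, H, I, J, L, N, P}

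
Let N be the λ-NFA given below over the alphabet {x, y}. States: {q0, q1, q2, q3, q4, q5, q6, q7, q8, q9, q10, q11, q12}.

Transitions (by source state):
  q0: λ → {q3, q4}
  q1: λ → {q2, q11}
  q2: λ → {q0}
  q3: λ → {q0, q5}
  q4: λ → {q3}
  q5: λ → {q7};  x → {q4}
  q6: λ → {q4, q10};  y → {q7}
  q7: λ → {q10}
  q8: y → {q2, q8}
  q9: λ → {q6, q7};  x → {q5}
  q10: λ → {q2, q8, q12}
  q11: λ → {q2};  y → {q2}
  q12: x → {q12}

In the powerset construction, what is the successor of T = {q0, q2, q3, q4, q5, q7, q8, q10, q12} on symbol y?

q8 on y → {q2, q8}.
No y-transition from q0, q2, q3, q4, q5, q7, q10, q12.
Union after reading y: {q2, q8}.
Now take the λ-closure:
From q2 via λ: add q0.
From q0 via λ: add q3, q4.
From q3 via λ: add q5.
From q5 via λ: add q7.
From q7 via λ: add q10.
From q10 via λ: add q12.
No new states can be added; the closed set is {q0, q2, q3, q4, q5, q7, q8, q10, q12}.

{q0, q2, q3, q4, q5, q7, q8, q10, q12}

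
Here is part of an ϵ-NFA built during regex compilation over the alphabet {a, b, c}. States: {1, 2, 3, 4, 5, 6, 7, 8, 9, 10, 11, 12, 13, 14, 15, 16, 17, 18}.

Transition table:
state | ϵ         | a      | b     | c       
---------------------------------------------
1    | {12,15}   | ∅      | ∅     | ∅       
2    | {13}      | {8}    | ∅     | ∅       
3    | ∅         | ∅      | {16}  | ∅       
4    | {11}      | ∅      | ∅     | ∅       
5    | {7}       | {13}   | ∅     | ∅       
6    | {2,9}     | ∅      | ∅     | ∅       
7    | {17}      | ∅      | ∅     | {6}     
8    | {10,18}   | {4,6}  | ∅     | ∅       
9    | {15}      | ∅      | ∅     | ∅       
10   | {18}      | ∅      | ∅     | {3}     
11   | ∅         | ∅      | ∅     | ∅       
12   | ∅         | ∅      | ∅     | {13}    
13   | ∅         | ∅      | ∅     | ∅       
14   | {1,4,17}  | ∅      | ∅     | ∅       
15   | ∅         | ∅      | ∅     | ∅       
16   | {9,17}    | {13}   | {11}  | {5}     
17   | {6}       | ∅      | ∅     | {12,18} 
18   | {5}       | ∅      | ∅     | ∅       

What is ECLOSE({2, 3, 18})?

Start with {2, 3, 18}.
From 2 via ϵ: add 13.
From 18 via ϵ: add 5.
From 5 via ϵ: add 7.
From 7 via ϵ: add 17.
From 17 via ϵ: add 6.
From 6 via ϵ: add 9.
From 9 via ϵ: add 15.
No new states can be added; the closed set is {2, 3, 5, 6, 7, 9, 13, 15, 17, 18}.

{2, 3, 5, 6, 7, 9, 13, 15, 17, 18}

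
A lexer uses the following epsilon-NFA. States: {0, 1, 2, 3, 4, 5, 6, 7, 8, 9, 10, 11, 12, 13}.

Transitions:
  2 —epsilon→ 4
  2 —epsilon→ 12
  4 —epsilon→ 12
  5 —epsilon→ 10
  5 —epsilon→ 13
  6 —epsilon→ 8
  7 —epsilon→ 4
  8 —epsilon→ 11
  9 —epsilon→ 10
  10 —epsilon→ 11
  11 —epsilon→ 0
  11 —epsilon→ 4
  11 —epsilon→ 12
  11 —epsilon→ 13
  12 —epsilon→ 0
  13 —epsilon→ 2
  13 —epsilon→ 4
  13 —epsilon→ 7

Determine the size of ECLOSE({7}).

4

Start with {7}.
From 7 via epsilon: add 4.
From 4 via epsilon: add 12.
From 12 via epsilon: add 0.
epsilon-closure = {0, 4, 7, 12}, which has 4 states.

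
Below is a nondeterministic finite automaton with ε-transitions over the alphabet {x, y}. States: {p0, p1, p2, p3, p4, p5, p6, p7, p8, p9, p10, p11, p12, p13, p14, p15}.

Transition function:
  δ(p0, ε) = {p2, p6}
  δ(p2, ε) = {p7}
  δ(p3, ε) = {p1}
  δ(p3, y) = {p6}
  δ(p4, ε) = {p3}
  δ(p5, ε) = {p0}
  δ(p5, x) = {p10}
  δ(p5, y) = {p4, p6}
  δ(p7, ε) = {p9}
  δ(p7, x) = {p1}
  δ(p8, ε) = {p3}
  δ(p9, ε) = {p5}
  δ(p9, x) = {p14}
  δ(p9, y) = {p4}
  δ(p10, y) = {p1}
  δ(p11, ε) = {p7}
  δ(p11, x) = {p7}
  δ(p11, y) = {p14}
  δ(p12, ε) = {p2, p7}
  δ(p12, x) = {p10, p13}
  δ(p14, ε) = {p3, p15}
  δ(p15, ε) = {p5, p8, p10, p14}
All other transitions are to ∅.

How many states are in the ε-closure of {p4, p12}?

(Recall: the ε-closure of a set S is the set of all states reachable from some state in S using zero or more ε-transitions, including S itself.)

10

Start with {p4, p12}.
From p4 via ε: add p3.
From p12 via ε: add p2, p7.
From p3 via ε: add p1.
From p7 via ε: add p9.
From p9 via ε: add p5.
From p5 via ε: add p0.
From p0 via ε: add p6.
ε-closure = {p0, p1, p2, p3, p4, p5, p6, p7, p9, p12}, which has 10 states.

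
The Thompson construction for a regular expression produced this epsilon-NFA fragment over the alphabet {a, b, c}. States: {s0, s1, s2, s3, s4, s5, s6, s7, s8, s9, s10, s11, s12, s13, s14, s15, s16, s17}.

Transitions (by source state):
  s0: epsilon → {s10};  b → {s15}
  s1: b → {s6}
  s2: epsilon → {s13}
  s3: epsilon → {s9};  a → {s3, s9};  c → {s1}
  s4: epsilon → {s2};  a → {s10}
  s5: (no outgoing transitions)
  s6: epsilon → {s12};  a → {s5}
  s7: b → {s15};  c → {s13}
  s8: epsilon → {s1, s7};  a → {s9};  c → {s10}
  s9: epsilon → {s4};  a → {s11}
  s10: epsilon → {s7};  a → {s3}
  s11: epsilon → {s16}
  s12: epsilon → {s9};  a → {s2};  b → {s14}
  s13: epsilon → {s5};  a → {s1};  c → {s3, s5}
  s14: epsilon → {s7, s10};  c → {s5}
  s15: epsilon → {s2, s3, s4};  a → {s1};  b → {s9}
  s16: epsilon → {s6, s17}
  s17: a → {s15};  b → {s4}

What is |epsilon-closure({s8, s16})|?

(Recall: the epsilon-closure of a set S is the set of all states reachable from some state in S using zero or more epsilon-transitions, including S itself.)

12

Start with {s8, s16}.
From s8 via epsilon: add s1, s7.
From s16 via epsilon: add s6, s17.
From s6 via epsilon: add s12.
From s12 via epsilon: add s9.
From s9 via epsilon: add s4.
From s4 via epsilon: add s2.
From s2 via epsilon: add s13.
From s13 via epsilon: add s5.
epsilon-closure = {s1, s2, s4, s5, s6, s7, s8, s9, s12, s13, s16, s17}, which has 12 states.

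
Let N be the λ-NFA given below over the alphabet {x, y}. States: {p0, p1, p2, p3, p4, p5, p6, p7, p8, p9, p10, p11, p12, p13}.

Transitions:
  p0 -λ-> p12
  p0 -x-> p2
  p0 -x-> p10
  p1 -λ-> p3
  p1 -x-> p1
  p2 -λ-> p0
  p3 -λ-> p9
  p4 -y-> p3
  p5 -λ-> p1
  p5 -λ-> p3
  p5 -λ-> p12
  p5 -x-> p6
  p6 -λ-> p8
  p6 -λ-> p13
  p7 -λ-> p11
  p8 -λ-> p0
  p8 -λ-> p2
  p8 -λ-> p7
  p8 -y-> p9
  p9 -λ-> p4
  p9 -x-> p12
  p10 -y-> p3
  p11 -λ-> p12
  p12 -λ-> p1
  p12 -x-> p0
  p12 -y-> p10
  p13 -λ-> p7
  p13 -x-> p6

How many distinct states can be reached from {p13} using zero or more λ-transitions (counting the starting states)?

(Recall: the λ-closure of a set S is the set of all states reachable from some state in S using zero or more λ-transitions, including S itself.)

Start with {p13}.
From p13 via λ: add p7.
From p7 via λ: add p11.
From p11 via λ: add p12.
From p12 via λ: add p1.
From p1 via λ: add p3.
From p3 via λ: add p9.
From p9 via λ: add p4.
λ-closure = {p1, p3, p4, p7, p9, p11, p12, p13}, which has 8 states.

8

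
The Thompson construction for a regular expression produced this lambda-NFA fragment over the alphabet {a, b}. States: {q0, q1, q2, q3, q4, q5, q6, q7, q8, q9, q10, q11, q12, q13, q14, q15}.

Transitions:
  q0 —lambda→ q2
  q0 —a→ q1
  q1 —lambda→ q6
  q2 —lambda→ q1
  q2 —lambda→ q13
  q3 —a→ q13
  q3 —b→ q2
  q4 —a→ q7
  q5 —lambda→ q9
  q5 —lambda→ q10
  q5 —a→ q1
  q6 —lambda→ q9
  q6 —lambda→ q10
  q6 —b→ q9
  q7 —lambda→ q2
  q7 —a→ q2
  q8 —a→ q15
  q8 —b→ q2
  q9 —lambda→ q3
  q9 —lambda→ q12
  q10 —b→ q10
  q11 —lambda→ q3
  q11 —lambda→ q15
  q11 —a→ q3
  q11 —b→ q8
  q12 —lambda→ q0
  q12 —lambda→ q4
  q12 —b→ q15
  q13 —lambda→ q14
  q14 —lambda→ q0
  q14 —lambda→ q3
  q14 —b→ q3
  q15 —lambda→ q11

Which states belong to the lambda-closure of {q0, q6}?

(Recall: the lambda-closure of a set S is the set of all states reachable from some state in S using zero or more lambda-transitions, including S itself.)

{q0, q1, q2, q3, q4, q6, q9, q10, q12, q13, q14}

Start with {q0, q6}.
From q0 via lambda: add q2.
From q6 via lambda: add q9, q10.
From q2 via lambda: add q1, q13.
From q9 via lambda: add q3, q12.
From q12 via lambda: add q4.
From q13 via lambda: add q14.
No new states can be added; the closed set is {q0, q1, q2, q3, q4, q6, q9, q10, q12, q13, q14}.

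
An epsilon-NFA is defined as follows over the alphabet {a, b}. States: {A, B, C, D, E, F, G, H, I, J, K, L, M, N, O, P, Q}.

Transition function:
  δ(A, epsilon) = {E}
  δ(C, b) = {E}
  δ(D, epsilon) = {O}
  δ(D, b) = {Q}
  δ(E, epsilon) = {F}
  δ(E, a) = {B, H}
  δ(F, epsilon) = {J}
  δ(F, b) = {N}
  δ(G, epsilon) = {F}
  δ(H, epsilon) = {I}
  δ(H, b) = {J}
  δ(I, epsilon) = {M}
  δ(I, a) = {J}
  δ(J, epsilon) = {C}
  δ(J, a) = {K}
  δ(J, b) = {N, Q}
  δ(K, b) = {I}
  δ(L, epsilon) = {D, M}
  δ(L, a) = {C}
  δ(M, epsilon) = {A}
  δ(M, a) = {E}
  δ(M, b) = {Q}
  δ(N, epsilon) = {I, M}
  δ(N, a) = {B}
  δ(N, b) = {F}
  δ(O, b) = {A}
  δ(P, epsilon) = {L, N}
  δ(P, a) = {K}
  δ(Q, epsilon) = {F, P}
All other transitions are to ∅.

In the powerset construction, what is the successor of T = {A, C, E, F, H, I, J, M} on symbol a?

{A, B, C, E, F, H, I, J, K, M}

E on a → {B, H}.
I on a → {J}.
J on a → {K}.
M on a → {E}.
No a-transition from A, C, F, H.
Union after reading a: {B, E, H, J, K}.
Now take the epsilon-closure:
From E via epsilon: add F.
From H via epsilon: add I.
From J via epsilon: add C.
From I via epsilon: add M.
From M via epsilon: add A.
No new states can be added; the closed set is {A, B, C, E, F, H, I, J, K, M}.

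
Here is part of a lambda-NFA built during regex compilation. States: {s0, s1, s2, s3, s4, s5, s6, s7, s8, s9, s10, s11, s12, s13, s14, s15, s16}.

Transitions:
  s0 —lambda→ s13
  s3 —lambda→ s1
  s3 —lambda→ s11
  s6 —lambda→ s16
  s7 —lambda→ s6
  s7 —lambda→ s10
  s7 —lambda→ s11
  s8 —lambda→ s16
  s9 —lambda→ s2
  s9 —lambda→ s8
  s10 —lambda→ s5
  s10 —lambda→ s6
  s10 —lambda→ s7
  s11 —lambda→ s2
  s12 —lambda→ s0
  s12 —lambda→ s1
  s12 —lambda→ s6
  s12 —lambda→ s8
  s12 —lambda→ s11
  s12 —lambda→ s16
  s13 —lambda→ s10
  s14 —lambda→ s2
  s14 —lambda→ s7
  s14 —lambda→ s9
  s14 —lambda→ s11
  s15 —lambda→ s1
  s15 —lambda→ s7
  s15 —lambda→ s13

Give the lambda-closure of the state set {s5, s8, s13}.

{s2, s5, s6, s7, s8, s10, s11, s13, s16}

Start with {s5, s8, s13}.
From s8 via lambda: add s16.
From s13 via lambda: add s10.
From s10 via lambda: add s6, s7.
From s7 via lambda: add s11.
From s11 via lambda: add s2.
No new states can be added; the closed set is {s2, s5, s6, s7, s8, s10, s11, s13, s16}.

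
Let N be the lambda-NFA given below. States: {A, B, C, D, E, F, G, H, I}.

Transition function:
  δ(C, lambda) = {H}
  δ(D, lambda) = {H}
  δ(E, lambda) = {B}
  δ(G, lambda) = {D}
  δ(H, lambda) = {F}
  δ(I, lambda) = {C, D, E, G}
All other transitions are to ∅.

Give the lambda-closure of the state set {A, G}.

Start with {A, G}.
From G via lambda: add D.
From D via lambda: add H.
From H via lambda: add F.
No new states can be added; the closed set is {A, D, F, G, H}.

{A, D, F, G, H}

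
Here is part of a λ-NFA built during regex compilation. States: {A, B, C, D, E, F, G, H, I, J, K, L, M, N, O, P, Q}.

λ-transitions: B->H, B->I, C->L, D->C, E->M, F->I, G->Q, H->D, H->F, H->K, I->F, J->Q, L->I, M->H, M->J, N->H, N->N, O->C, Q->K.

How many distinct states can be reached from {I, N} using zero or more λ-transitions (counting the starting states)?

8

Start with {I, N}.
From I via λ: add F.
From N via λ: add H.
From H via λ: add D, K.
From D via λ: add C.
From C via λ: add L.
λ-closure = {C, D, F, H, I, K, L, N}, which has 8 states.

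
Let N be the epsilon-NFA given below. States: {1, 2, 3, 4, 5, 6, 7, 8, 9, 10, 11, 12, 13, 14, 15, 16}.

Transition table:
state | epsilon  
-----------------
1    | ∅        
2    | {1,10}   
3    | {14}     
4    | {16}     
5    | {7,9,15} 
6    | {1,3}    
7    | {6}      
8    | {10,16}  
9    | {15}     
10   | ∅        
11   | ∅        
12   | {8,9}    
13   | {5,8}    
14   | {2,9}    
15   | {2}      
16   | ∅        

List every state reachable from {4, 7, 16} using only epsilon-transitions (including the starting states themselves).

Start with {4, 7, 16}.
From 7 via epsilon: add 6.
From 6 via epsilon: add 1, 3.
From 3 via epsilon: add 14.
From 14 via epsilon: add 2, 9.
From 2 via epsilon: add 10.
From 9 via epsilon: add 15.
No new states can be added; the closed set is {1, 2, 3, 4, 6, 7, 9, 10, 14, 15, 16}.

{1, 2, 3, 4, 6, 7, 9, 10, 14, 15, 16}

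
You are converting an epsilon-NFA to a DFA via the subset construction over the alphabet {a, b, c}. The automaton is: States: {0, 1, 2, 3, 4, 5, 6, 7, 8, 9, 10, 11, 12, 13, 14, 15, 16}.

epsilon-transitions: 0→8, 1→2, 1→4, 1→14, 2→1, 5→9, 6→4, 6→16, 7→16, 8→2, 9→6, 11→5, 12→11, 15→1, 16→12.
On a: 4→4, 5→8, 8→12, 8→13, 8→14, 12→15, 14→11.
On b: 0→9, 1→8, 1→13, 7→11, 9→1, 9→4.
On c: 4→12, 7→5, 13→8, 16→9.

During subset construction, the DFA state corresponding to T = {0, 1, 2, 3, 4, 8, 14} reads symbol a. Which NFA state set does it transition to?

4 on a → {4}.
8 on a → {12, 13, 14}.
14 on a → {11}.
No a-transition from 0, 1, 2, 3.
Union after reading a: {4, 11, 12, 13, 14}.
Now take the epsilon-closure:
From 11 via epsilon: add 5.
From 5 via epsilon: add 9.
From 9 via epsilon: add 6.
From 6 via epsilon: add 16.
No new states can be added; the closed set is {4, 5, 6, 9, 11, 12, 13, 14, 16}.

{4, 5, 6, 9, 11, 12, 13, 14, 16}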